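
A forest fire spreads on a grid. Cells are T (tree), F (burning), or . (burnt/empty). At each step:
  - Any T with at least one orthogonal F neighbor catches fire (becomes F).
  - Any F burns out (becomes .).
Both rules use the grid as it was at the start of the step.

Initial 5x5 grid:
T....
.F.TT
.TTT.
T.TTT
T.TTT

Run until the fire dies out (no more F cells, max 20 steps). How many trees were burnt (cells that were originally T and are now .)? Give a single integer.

Step 1: +1 fires, +1 burnt (F count now 1)
Step 2: +1 fires, +1 burnt (F count now 1)
Step 3: +2 fires, +1 burnt (F count now 2)
Step 4: +3 fires, +2 burnt (F count now 3)
Step 5: +3 fires, +3 burnt (F count now 3)
Step 6: +1 fires, +3 burnt (F count now 1)
Step 7: +0 fires, +1 burnt (F count now 0)
Fire out after step 7
Initially T: 14, now '.': 22
Total burnt (originally-T cells now '.'): 11

Answer: 11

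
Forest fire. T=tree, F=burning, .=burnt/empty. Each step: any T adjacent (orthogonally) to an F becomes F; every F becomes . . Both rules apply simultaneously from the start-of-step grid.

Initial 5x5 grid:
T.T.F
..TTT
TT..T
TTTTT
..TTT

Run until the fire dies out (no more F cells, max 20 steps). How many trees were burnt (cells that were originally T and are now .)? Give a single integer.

Answer: 15

Derivation:
Step 1: +1 fires, +1 burnt (F count now 1)
Step 2: +2 fires, +1 burnt (F count now 2)
Step 3: +2 fires, +2 burnt (F count now 2)
Step 4: +3 fires, +2 burnt (F count now 3)
Step 5: +2 fires, +3 burnt (F count now 2)
Step 6: +2 fires, +2 burnt (F count now 2)
Step 7: +2 fires, +2 burnt (F count now 2)
Step 8: +1 fires, +2 burnt (F count now 1)
Step 9: +0 fires, +1 burnt (F count now 0)
Fire out after step 9
Initially T: 16, now '.': 24
Total burnt (originally-T cells now '.'): 15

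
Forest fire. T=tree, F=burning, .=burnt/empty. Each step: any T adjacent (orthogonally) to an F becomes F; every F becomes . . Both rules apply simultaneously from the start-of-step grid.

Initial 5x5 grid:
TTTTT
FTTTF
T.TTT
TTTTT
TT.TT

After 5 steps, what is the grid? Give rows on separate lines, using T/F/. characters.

Step 1: 6 trees catch fire, 2 burn out
  FTTTF
  .FTF.
  F.TTF
  TTTTT
  TT.TT
Step 2: 6 trees catch fire, 6 burn out
  .FTF.
  ..F..
  ..TF.
  FTTTF
  TT.TT
Step 3: 6 trees catch fire, 6 burn out
  ..F..
  .....
  ..F..
  .FTF.
  FT.TF
Step 4: 3 trees catch fire, 6 burn out
  .....
  .....
  .....
  ..F..
  .F.F.
Step 5: 0 trees catch fire, 3 burn out
  .....
  .....
  .....
  .....
  .....

.....
.....
.....
.....
.....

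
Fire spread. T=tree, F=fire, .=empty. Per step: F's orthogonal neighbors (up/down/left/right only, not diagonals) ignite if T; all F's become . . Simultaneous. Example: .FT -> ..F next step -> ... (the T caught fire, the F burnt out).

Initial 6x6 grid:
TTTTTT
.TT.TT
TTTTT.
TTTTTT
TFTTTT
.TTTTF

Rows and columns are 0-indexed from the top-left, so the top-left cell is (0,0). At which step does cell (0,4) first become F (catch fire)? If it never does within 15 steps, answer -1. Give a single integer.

Step 1: cell (0,4)='T' (+6 fires, +2 burnt)
Step 2: cell (0,4)='T' (+8 fires, +6 burnt)
Step 3: cell (0,4)='T' (+5 fires, +8 burnt)
Step 4: cell (0,4)='T' (+4 fires, +5 burnt)
Step 5: cell (0,4)='T' (+3 fires, +4 burnt)
Step 6: cell (0,4)='F' (+3 fires, +3 burnt)
  -> target ignites at step 6
Step 7: cell (0,4)='.' (+1 fires, +3 burnt)
Step 8: cell (0,4)='.' (+0 fires, +1 burnt)
  fire out at step 8

6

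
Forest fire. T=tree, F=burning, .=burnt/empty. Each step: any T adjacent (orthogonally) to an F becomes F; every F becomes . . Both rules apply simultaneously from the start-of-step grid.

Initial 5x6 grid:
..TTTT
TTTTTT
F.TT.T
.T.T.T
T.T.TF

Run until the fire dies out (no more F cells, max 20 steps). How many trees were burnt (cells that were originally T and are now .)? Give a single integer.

Answer: 16

Derivation:
Step 1: +3 fires, +2 burnt (F count now 3)
Step 2: +2 fires, +3 burnt (F count now 2)
Step 3: +2 fires, +2 burnt (F count now 2)
Step 4: +5 fires, +2 burnt (F count now 5)
Step 5: +3 fires, +5 burnt (F count now 3)
Step 6: +1 fires, +3 burnt (F count now 1)
Step 7: +0 fires, +1 burnt (F count now 0)
Fire out after step 7
Initially T: 19, now '.': 27
Total burnt (originally-T cells now '.'): 16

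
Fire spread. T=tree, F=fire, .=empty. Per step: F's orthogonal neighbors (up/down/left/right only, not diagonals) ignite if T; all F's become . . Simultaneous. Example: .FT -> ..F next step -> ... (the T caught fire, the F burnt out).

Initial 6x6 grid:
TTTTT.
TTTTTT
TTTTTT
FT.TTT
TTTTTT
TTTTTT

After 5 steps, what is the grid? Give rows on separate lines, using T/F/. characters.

Step 1: 3 trees catch fire, 1 burn out
  TTTTT.
  TTTTTT
  FTTTTT
  .F.TTT
  FTTTTT
  TTTTTT
Step 2: 4 trees catch fire, 3 burn out
  TTTTT.
  FTTTTT
  .FTTTT
  ...TTT
  .FTTTT
  FTTTTT
Step 3: 5 trees catch fire, 4 burn out
  FTTTT.
  .FTTTT
  ..FTTT
  ...TTT
  ..FTTT
  .FTTTT
Step 4: 5 trees catch fire, 5 burn out
  .FTTT.
  ..FTTT
  ...FTT
  ...TTT
  ...FTT
  ..FTTT
Step 5: 6 trees catch fire, 5 burn out
  ..FTT.
  ...FTT
  ....FT
  ...FTT
  ....FT
  ...FTT

..FTT.
...FTT
....FT
...FTT
....FT
...FTT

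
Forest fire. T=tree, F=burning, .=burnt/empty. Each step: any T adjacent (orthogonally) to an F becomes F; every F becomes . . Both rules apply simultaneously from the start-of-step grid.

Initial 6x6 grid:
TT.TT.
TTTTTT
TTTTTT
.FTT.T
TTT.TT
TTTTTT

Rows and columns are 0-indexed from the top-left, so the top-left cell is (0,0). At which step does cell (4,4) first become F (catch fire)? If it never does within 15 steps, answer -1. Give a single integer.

Step 1: cell (4,4)='T' (+3 fires, +1 burnt)
Step 2: cell (4,4)='T' (+7 fires, +3 burnt)
Step 3: cell (4,4)='T' (+6 fires, +7 burnt)
Step 4: cell (4,4)='T' (+4 fires, +6 burnt)
Step 5: cell (4,4)='T' (+4 fires, +4 burnt)
Step 6: cell (4,4)='F' (+5 fires, +4 burnt)
  -> target ignites at step 6
Step 7: cell (4,4)='.' (+1 fires, +5 burnt)
Step 8: cell (4,4)='.' (+0 fires, +1 burnt)
  fire out at step 8

6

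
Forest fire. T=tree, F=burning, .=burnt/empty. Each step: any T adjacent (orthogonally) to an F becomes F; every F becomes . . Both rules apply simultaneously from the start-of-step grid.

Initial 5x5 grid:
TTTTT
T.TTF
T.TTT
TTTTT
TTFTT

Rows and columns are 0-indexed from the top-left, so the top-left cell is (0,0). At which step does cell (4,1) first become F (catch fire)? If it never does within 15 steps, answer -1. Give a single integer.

Step 1: cell (4,1)='F' (+6 fires, +2 burnt)
  -> target ignites at step 1
Step 2: cell (4,1)='.' (+9 fires, +6 burnt)
Step 3: cell (4,1)='.' (+2 fires, +9 burnt)
Step 4: cell (4,1)='.' (+2 fires, +2 burnt)
Step 5: cell (4,1)='.' (+2 fires, +2 burnt)
Step 6: cell (4,1)='.' (+0 fires, +2 burnt)
  fire out at step 6

1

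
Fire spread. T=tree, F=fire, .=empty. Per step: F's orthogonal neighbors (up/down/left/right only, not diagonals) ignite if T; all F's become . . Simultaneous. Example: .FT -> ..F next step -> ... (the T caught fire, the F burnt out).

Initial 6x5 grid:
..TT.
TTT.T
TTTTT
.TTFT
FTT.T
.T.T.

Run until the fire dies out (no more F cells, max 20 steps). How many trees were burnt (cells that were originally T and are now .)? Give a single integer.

Step 1: +4 fires, +2 burnt (F count now 4)
Step 2: +6 fires, +4 burnt (F count now 6)
Step 3: +3 fires, +6 burnt (F count now 3)
Step 4: +3 fires, +3 burnt (F count now 3)
Step 5: +2 fires, +3 burnt (F count now 2)
Step 6: +0 fires, +2 burnt (F count now 0)
Fire out after step 6
Initially T: 19, now '.': 29
Total burnt (originally-T cells now '.'): 18

Answer: 18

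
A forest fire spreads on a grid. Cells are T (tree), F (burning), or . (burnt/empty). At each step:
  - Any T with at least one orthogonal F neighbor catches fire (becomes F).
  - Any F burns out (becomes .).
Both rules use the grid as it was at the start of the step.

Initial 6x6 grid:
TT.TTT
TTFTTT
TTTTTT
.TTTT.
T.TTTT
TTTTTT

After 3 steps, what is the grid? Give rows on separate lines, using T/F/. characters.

Step 1: 3 trees catch fire, 1 burn out
  TT.TTT
  TF.FTT
  TTFTTT
  .TTTT.
  T.TTTT
  TTTTTT
Step 2: 7 trees catch fire, 3 burn out
  TF.FTT
  F...FT
  TF.FTT
  .TFTT.
  T.TTTT
  TTTTTT
Step 3: 8 trees catch fire, 7 burn out
  F...FT
  .....F
  F...FT
  .F.FT.
  T.FTTT
  TTTTTT

F...FT
.....F
F...FT
.F.FT.
T.FTTT
TTTTTT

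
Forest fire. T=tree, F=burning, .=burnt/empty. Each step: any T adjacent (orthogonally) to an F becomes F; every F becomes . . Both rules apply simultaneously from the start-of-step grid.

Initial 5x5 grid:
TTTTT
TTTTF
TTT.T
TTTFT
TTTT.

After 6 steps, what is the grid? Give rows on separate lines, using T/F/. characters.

Step 1: 6 trees catch fire, 2 burn out
  TTTTF
  TTTF.
  TTT.F
  TTF.F
  TTTF.
Step 2: 5 trees catch fire, 6 burn out
  TTTF.
  TTF..
  TTF..
  TF...
  TTF..
Step 3: 5 trees catch fire, 5 burn out
  TTF..
  TF...
  TF...
  F....
  TF...
Step 4: 4 trees catch fire, 5 burn out
  TF...
  F....
  F....
  .....
  F....
Step 5: 1 trees catch fire, 4 burn out
  F....
  .....
  .....
  .....
  .....
Step 6: 0 trees catch fire, 1 burn out
  .....
  .....
  .....
  .....
  .....

.....
.....
.....
.....
.....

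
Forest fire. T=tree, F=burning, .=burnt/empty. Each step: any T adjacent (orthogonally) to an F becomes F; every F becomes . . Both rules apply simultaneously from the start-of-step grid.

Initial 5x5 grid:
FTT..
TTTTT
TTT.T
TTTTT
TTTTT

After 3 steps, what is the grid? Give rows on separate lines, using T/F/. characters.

Step 1: 2 trees catch fire, 1 burn out
  .FT..
  FTTTT
  TTT.T
  TTTTT
  TTTTT
Step 2: 3 trees catch fire, 2 burn out
  ..F..
  .FTTT
  FTT.T
  TTTTT
  TTTTT
Step 3: 3 trees catch fire, 3 burn out
  .....
  ..FTT
  .FT.T
  FTTTT
  TTTTT

.....
..FTT
.FT.T
FTTTT
TTTTT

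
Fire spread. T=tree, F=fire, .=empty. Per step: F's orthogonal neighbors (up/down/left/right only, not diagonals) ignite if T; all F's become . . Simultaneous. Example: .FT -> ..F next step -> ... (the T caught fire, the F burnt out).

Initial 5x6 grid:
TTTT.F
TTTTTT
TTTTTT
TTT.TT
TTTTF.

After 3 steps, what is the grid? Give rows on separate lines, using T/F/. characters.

Step 1: 3 trees catch fire, 2 burn out
  TTTT..
  TTTTTF
  TTTTTT
  TTT.FT
  TTTF..
Step 2: 5 trees catch fire, 3 burn out
  TTTT..
  TTTTF.
  TTTTFF
  TTT..F
  TTF...
Step 3: 4 trees catch fire, 5 burn out
  TTTT..
  TTTF..
  TTTF..
  TTF...
  TF....

TTTT..
TTTF..
TTTF..
TTF...
TF....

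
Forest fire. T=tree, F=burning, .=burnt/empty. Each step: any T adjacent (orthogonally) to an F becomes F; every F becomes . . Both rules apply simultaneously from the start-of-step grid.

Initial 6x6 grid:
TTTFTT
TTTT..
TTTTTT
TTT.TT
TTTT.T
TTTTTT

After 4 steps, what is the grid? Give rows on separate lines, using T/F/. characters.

Step 1: 3 trees catch fire, 1 burn out
  TTF.FT
  TTTF..
  TTTTTT
  TTT.TT
  TTTT.T
  TTTTTT
Step 2: 4 trees catch fire, 3 burn out
  TF...F
  TTF...
  TTTFTT
  TTT.TT
  TTTT.T
  TTTTTT
Step 3: 4 trees catch fire, 4 burn out
  F.....
  TF....
  TTF.FT
  TTT.TT
  TTTT.T
  TTTTTT
Step 4: 5 trees catch fire, 4 burn out
  ......
  F.....
  TF...F
  TTF.FT
  TTTT.T
  TTTTTT

......
F.....
TF...F
TTF.FT
TTTT.T
TTTTTT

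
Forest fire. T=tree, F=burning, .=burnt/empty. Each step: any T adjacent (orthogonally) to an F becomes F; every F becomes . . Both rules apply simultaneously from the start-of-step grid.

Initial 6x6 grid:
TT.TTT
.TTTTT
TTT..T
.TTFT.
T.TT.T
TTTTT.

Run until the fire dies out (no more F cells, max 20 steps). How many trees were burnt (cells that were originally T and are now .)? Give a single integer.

Answer: 25

Derivation:
Step 1: +3 fires, +1 burnt (F count now 3)
Step 2: +4 fires, +3 burnt (F count now 4)
Step 3: +4 fires, +4 burnt (F count now 4)
Step 4: +4 fires, +4 burnt (F count now 4)
Step 5: +4 fires, +4 burnt (F count now 4)
Step 6: +4 fires, +4 burnt (F count now 4)
Step 7: +2 fires, +4 burnt (F count now 2)
Step 8: +0 fires, +2 burnt (F count now 0)
Fire out after step 8
Initially T: 26, now '.': 35
Total burnt (originally-T cells now '.'): 25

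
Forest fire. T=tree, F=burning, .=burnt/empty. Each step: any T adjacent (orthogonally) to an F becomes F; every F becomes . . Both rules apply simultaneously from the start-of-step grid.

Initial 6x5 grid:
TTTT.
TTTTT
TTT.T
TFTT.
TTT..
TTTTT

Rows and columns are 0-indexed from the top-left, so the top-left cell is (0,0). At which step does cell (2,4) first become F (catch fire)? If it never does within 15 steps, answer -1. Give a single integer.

Step 1: cell (2,4)='T' (+4 fires, +1 burnt)
Step 2: cell (2,4)='T' (+7 fires, +4 burnt)
Step 3: cell (2,4)='T' (+5 fires, +7 burnt)
Step 4: cell (2,4)='T' (+4 fires, +5 burnt)
Step 5: cell (2,4)='T' (+3 fires, +4 burnt)
Step 6: cell (2,4)='F' (+1 fires, +3 burnt)
  -> target ignites at step 6
Step 7: cell (2,4)='.' (+0 fires, +1 burnt)
  fire out at step 7

6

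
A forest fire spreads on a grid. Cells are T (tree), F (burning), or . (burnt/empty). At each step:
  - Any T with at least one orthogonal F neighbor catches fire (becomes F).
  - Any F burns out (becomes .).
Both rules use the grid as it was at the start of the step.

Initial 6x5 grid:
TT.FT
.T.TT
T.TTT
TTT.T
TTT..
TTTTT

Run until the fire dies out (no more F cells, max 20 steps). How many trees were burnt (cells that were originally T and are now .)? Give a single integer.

Answer: 19

Derivation:
Step 1: +2 fires, +1 burnt (F count now 2)
Step 2: +2 fires, +2 burnt (F count now 2)
Step 3: +2 fires, +2 burnt (F count now 2)
Step 4: +2 fires, +2 burnt (F count now 2)
Step 5: +2 fires, +2 burnt (F count now 2)
Step 6: +3 fires, +2 burnt (F count now 3)
Step 7: +4 fires, +3 burnt (F count now 4)
Step 8: +2 fires, +4 burnt (F count now 2)
Step 9: +0 fires, +2 burnt (F count now 0)
Fire out after step 9
Initially T: 22, now '.': 27
Total burnt (originally-T cells now '.'): 19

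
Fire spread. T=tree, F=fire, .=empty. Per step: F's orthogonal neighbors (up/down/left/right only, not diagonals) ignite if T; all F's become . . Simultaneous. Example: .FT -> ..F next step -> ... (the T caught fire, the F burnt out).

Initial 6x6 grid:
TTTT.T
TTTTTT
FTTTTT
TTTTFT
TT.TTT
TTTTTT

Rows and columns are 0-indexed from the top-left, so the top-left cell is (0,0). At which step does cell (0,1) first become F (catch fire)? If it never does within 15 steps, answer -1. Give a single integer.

Step 1: cell (0,1)='T' (+7 fires, +2 burnt)
Step 2: cell (0,1)='T' (+12 fires, +7 burnt)
Step 3: cell (0,1)='F' (+8 fires, +12 burnt)
  -> target ignites at step 3
Step 4: cell (0,1)='.' (+5 fires, +8 burnt)
Step 5: cell (0,1)='.' (+0 fires, +5 burnt)
  fire out at step 5

3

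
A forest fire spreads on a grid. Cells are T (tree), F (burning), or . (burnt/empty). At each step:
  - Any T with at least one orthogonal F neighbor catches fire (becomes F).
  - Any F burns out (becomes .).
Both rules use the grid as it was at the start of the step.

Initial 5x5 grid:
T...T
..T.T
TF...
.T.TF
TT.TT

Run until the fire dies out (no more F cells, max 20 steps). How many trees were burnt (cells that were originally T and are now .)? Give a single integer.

Answer: 7

Derivation:
Step 1: +4 fires, +2 burnt (F count now 4)
Step 2: +2 fires, +4 burnt (F count now 2)
Step 3: +1 fires, +2 burnt (F count now 1)
Step 4: +0 fires, +1 burnt (F count now 0)
Fire out after step 4
Initially T: 11, now '.': 21
Total burnt (originally-T cells now '.'): 7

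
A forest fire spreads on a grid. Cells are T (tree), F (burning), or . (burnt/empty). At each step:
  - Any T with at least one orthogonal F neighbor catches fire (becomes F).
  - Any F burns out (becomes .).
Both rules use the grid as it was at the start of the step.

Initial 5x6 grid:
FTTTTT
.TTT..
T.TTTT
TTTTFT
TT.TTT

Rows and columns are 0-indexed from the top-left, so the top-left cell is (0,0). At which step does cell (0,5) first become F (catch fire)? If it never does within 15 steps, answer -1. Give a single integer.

Step 1: cell (0,5)='T' (+5 fires, +2 burnt)
Step 2: cell (0,5)='T' (+7 fires, +5 burnt)
Step 3: cell (0,5)='T' (+5 fires, +7 burnt)
Step 4: cell (0,5)='T' (+3 fires, +5 burnt)
Step 5: cell (0,5)='F' (+3 fires, +3 burnt)
  -> target ignites at step 5
Step 6: cell (0,5)='.' (+0 fires, +3 burnt)
  fire out at step 6

5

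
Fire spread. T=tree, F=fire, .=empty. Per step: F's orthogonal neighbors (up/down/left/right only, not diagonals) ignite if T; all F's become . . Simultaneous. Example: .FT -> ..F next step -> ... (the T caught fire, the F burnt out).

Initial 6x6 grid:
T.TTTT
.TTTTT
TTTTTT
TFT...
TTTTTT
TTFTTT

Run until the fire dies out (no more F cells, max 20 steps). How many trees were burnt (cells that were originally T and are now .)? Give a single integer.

Answer: 28

Derivation:
Step 1: +7 fires, +2 burnt (F count now 7)
Step 2: +7 fires, +7 burnt (F count now 7)
Step 3: +4 fires, +7 burnt (F count now 4)
Step 4: +4 fires, +4 burnt (F count now 4)
Step 5: +3 fires, +4 burnt (F count now 3)
Step 6: +2 fires, +3 burnt (F count now 2)
Step 7: +1 fires, +2 burnt (F count now 1)
Step 8: +0 fires, +1 burnt (F count now 0)
Fire out after step 8
Initially T: 29, now '.': 35
Total burnt (originally-T cells now '.'): 28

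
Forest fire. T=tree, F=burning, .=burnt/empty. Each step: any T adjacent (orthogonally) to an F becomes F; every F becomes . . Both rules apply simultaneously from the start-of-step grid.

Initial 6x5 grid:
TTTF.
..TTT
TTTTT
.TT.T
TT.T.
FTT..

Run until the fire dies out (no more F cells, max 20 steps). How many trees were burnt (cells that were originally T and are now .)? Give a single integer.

Answer: 18

Derivation:
Step 1: +4 fires, +2 burnt (F count now 4)
Step 2: +6 fires, +4 burnt (F count now 6)
Step 3: +4 fires, +6 burnt (F count now 4)
Step 4: +3 fires, +4 burnt (F count now 3)
Step 5: +1 fires, +3 burnt (F count now 1)
Step 6: +0 fires, +1 burnt (F count now 0)
Fire out after step 6
Initially T: 19, now '.': 29
Total burnt (originally-T cells now '.'): 18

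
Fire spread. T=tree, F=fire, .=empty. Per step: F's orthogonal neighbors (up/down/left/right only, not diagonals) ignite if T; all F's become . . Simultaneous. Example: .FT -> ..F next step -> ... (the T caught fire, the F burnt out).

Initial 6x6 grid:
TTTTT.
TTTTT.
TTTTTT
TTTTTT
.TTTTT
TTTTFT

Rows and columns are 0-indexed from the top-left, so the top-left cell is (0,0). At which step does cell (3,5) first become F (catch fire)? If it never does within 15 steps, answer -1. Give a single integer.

Step 1: cell (3,5)='T' (+3 fires, +1 burnt)
Step 2: cell (3,5)='T' (+4 fires, +3 burnt)
Step 3: cell (3,5)='F' (+5 fires, +4 burnt)
  -> target ignites at step 3
Step 4: cell (3,5)='.' (+6 fires, +5 burnt)
Step 5: cell (3,5)='.' (+4 fires, +6 burnt)
Step 6: cell (3,5)='.' (+4 fires, +4 burnt)
Step 7: cell (3,5)='.' (+3 fires, +4 burnt)
Step 8: cell (3,5)='.' (+2 fires, +3 burnt)
Step 9: cell (3,5)='.' (+1 fires, +2 burnt)
Step 10: cell (3,5)='.' (+0 fires, +1 burnt)
  fire out at step 10

3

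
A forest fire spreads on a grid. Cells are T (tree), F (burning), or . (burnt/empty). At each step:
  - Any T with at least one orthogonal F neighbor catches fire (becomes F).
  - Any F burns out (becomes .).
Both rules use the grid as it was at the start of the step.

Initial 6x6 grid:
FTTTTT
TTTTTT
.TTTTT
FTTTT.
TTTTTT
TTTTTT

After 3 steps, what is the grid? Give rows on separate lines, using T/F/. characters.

Step 1: 4 trees catch fire, 2 burn out
  .FTTTT
  FTTTTT
  .TTTTT
  .FTTT.
  FTTTTT
  TTTTTT
Step 2: 6 trees catch fire, 4 burn out
  ..FTTT
  .FTTTT
  .FTTTT
  ..FTT.
  .FTTTT
  FTTTTT
Step 3: 6 trees catch fire, 6 burn out
  ...FTT
  ..FTTT
  ..FTTT
  ...FT.
  ..FTTT
  .FTTTT

...FTT
..FTTT
..FTTT
...FT.
..FTTT
.FTTTT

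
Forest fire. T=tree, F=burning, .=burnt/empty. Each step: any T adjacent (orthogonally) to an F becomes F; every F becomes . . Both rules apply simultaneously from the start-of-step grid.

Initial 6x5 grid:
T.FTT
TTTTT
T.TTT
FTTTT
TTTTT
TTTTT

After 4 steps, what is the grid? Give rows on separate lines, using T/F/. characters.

Step 1: 5 trees catch fire, 2 burn out
  T..FT
  TTFTT
  F.TTT
  .FTTT
  FTTTT
  TTTTT
Step 2: 8 trees catch fire, 5 burn out
  T...F
  FF.FT
  ..FTT
  ..FTT
  .FTTT
  FTTTT
Step 3: 6 trees catch fire, 8 burn out
  F....
  ....F
  ...FT
  ...FT
  ..FTT
  .FTTT
Step 4: 4 trees catch fire, 6 burn out
  .....
  .....
  ....F
  ....F
  ...FT
  ..FTT

.....
.....
....F
....F
...FT
..FTT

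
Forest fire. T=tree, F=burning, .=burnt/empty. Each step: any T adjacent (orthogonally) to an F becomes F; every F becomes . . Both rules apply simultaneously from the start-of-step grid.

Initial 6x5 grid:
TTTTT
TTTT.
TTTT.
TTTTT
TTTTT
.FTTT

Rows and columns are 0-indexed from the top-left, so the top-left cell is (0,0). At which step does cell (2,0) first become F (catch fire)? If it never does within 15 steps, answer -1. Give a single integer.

Step 1: cell (2,0)='T' (+2 fires, +1 burnt)
Step 2: cell (2,0)='T' (+4 fires, +2 burnt)
Step 3: cell (2,0)='T' (+5 fires, +4 burnt)
Step 4: cell (2,0)='F' (+5 fires, +5 burnt)
  -> target ignites at step 4
Step 5: cell (2,0)='.' (+5 fires, +5 burnt)
Step 6: cell (2,0)='.' (+3 fires, +5 burnt)
Step 7: cell (2,0)='.' (+1 fires, +3 burnt)
Step 8: cell (2,0)='.' (+1 fires, +1 burnt)
Step 9: cell (2,0)='.' (+0 fires, +1 burnt)
  fire out at step 9

4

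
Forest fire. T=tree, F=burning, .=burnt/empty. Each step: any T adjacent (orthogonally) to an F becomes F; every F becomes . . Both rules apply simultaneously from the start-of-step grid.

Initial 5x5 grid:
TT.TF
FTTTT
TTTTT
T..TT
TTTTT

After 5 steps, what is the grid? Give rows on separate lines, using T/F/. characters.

Step 1: 5 trees catch fire, 2 burn out
  FT.F.
  .FTTF
  FTTTT
  T..TT
  TTTTT
Step 2: 6 trees catch fire, 5 burn out
  .F...
  ..FF.
  .FTTF
  F..TT
  TTTTT
Step 3: 4 trees catch fire, 6 burn out
  .....
  .....
  ..FF.
  ...TF
  FTTTT
Step 4: 3 trees catch fire, 4 burn out
  .....
  .....
  .....
  ...F.
  .FTTF
Step 5: 2 trees catch fire, 3 burn out
  .....
  .....
  .....
  .....
  ..FF.

.....
.....
.....
.....
..FF.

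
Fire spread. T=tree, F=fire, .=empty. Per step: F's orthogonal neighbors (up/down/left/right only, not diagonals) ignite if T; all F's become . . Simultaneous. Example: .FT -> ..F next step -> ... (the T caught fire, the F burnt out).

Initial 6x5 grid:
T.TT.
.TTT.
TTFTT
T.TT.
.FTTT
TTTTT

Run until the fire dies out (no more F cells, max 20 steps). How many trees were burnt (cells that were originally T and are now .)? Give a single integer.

Answer: 20

Derivation:
Step 1: +6 fires, +2 burnt (F count now 6)
Step 2: +9 fires, +6 burnt (F count now 9)
Step 3: +4 fires, +9 burnt (F count now 4)
Step 4: +1 fires, +4 burnt (F count now 1)
Step 5: +0 fires, +1 burnt (F count now 0)
Fire out after step 5
Initially T: 21, now '.': 29
Total burnt (originally-T cells now '.'): 20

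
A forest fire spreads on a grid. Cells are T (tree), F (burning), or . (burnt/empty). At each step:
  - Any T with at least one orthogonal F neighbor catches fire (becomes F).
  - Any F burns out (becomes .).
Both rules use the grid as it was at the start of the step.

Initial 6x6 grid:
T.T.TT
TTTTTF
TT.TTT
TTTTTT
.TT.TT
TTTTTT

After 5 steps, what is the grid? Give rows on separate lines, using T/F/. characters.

Step 1: 3 trees catch fire, 1 burn out
  T.T.TF
  TTTTF.
  TT.TTF
  TTTTTT
  .TT.TT
  TTTTTT
Step 2: 4 trees catch fire, 3 burn out
  T.T.F.
  TTTF..
  TT.TF.
  TTTTTF
  .TT.TT
  TTTTTT
Step 3: 4 trees catch fire, 4 burn out
  T.T...
  TTF...
  TT.F..
  TTTTF.
  .TT.TF
  TTTTTT
Step 4: 5 trees catch fire, 4 burn out
  T.F...
  TF....
  TT....
  TTTF..
  .TT.F.
  TTTTTF
Step 5: 4 trees catch fire, 5 burn out
  T.....
  F.....
  TF....
  TTF...
  .TT...
  TTTTF.

T.....
F.....
TF....
TTF...
.TT...
TTTTF.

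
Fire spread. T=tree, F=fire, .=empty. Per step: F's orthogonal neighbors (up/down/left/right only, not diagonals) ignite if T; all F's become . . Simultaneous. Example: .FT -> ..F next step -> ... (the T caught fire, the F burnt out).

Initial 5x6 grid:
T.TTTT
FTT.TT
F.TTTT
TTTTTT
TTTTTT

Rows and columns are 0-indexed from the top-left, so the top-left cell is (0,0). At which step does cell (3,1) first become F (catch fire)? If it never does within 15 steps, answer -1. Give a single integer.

Step 1: cell (3,1)='T' (+3 fires, +2 burnt)
Step 2: cell (3,1)='F' (+3 fires, +3 burnt)
  -> target ignites at step 2
Step 3: cell (3,1)='.' (+4 fires, +3 burnt)
Step 4: cell (3,1)='.' (+4 fires, +4 burnt)
Step 5: cell (3,1)='.' (+4 fires, +4 burnt)
Step 6: cell (3,1)='.' (+5 fires, +4 burnt)
Step 7: cell (3,1)='.' (+2 fires, +5 burnt)
Step 8: cell (3,1)='.' (+0 fires, +2 burnt)
  fire out at step 8

2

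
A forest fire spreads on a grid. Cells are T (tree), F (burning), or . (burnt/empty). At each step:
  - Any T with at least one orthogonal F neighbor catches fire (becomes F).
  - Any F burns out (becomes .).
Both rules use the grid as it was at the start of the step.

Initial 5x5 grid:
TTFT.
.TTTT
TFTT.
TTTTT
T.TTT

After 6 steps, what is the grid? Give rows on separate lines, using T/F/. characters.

Step 1: 7 trees catch fire, 2 burn out
  TF.F.
  .FFTT
  F.FT.
  TFTTT
  T.TTT
Step 2: 5 trees catch fire, 7 burn out
  F....
  ...FT
  ...F.
  F.FTT
  T.TTT
Step 3: 4 trees catch fire, 5 burn out
  .....
  ....F
  .....
  ...FT
  F.FTT
Step 4: 2 trees catch fire, 4 burn out
  .....
  .....
  .....
  ....F
  ...FT
Step 5: 1 trees catch fire, 2 burn out
  .....
  .....
  .....
  .....
  ....F
Step 6: 0 trees catch fire, 1 burn out
  .....
  .....
  .....
  .....
  .....

.....
.....
.....
.....
.....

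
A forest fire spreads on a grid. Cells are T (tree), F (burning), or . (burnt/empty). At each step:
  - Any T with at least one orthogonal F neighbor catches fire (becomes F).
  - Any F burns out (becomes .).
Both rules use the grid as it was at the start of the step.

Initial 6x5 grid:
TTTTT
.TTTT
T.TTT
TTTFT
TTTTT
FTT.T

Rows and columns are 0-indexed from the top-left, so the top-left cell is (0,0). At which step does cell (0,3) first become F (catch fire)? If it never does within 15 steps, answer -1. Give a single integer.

Step 1: cell (0,3)='T' (+6 fires, +2 burnt)
Step 2: cell (0,3)='T' (+9 fires, +6 burnt)
Step 3: cell (0,3)='F' (+5 fires, +9 burnt)
  -> target ignites at step 3
Step 4: cell (0,3)='.' (+3 fires, +5 burnt)
Step 5: cell (0,3)='.' (+1 fires, +3 burnt)
Step 6: cell (0,3)='.' (+1 fires, +1 burnt)
Step 7: cell (0,3)='.' (+0 fires, +1 burnt)
  fire out at step 7

3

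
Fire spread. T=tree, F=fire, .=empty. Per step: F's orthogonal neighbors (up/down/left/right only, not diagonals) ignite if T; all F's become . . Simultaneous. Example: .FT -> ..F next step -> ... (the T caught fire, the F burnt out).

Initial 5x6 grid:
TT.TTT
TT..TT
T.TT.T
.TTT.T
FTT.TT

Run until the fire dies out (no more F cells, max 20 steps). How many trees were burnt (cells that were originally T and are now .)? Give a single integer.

Step 1: +1 fires, +1 burnt (F count now 1)
Step 2: +2 fires, +1 burnt (F count now 2)
Step 3: +1 fires, +2 burnt (F count now 1)
Step 4: +2 fires, +1 burnt (F count now 2)
Step 5: +1 fires, +2 burnt (F count now 1)
Step 6: +0 fires, +1 burnt (F count now 0)
Fire out after step 6
Initially T: 21, now '.': 16
Total burnt (originally-T cells now '.'): 7

Answer: 7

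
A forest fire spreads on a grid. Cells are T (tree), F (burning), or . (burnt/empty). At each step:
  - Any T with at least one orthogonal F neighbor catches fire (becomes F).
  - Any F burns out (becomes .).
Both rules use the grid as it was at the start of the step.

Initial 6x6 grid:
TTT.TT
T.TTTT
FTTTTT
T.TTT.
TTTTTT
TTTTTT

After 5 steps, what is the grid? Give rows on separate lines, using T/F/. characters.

Step 1: 3 trees catch fire, 1 burn out
  TTT.TT
  F.TTTT
  .FTTTT
  F.TTT.
  TTTTTT
  TTTTTT
Step 2: 3 trees catch fire, 3 burn out
  FTT.TT
  ..TTTT
  ..FTTT
  ..TTT.
  FTTTTT
  TTTTTT
Step 3: 6 trees catch fire, 3 burn out
  .FT.TT
  ..FTTT
  ...FTT
  ..FTT.
  .FTTTT
  FTTTTT
Step 4: 6 trees catch fire, 6 burn out
  ..F.TT
  ...FTT
  ....FT
  ...FT.
  ..FTTT
  .FTTTT
Step 5: 5 trees catch fire, 6 burn out
  ....TT
  ....FT
  .....F
  ....F.
  ...FTT
  ..FTTT

....TT
....FT
.....F
....F.
...FTT
..FTTT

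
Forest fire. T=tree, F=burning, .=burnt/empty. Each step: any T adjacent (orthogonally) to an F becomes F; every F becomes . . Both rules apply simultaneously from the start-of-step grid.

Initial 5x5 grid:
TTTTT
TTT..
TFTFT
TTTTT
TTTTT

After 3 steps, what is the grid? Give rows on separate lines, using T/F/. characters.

Step 1: 6 trees catch fire, 2 burn out
  TTTTT
  TFT..
  F.F.F
  TFTFT
  TTTTT
Step 2: 8 trees catch fire, 6 burn out
  TFTTT
  F.F..
  .....
  F.F.F
  TFTFT
Step 3: 5 trees catch fire, 8 burn out
  F.FTT
  .....
  .....
  .....
  F.F.F

F.FTT
.....
.....
.....
F.F.F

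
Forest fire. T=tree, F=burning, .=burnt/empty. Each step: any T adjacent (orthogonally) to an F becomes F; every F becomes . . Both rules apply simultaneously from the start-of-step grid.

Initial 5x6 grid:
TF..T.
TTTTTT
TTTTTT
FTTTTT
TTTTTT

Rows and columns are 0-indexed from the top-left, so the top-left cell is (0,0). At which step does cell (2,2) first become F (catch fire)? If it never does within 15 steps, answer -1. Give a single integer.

Step 1: cell (2,2)='T' (+5 fires, +2 burnt)
Step 2: cell (2,2)='T' (+5 fires, +5 burnt)
Step 3: cell (2,2)='F' (+4 fires, +5 burnt)
  -> target ignites at step 3
Step 4: cell (2,2)='.' (+4 fires, +4 burnt)
Step 5: cell (2,2)='.' (+5 fires, +4 burnt)
Step 6: cell (2,2)='.' (+2 fires, +5 burnt)
Step 7: cell (2,2)='.' (+0 fires, +2 burnt)
  fire out at step 7

3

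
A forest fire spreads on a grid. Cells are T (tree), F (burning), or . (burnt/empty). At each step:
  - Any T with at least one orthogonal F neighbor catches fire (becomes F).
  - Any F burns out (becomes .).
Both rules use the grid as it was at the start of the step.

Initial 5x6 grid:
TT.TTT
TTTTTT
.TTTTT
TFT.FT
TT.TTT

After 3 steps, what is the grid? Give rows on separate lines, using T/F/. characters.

Step 1: 7 trees catch fire, 2 burn out
  TT.TTT
  TTTTTT
  .FTTFT
  F.F..F
  TF.TFT
Step 2: 8 trees catch fire, 7 burn out
  TT.TTT
  TFTTFT
  ..FF.F
  ......
  F..F.F
Step 3: 6 trees catch fire, 8 burn out
  TF.TFT
  F.FF.F
  ......
  ......
  ......

TF.TFT
F.FF.F
......
......
......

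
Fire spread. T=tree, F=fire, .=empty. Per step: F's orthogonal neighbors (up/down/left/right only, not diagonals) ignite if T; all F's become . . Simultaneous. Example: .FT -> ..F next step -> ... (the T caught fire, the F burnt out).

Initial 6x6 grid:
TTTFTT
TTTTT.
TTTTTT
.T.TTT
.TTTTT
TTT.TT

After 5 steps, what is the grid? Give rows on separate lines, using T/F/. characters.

Step 1: 3 trees catch fire, 1 burn out
  TTF.FT
  TTTFT.
  TTTTTT
  .T.TTT
  .TTTTT
  TTT.TT
Step 2: 5 trees catch fire, 3 burn out
  TF...F
  TTF.F.
  TTTFTT
  .T.TTT
  .TTTTT
  TTT.TT
Step 3: 5 trees catch fire, 5 burn out
  F.....
  TF....
  TTF.FT
  .T.FTT
  .TTTTT
  TTT.TT
Step 4: 5 trees catch fire, 5 burn out
  ......
  F.....
  TF...F
  .T..FT
  .TTFTT
  TTT.TT
Step 5: 5 trees catch fire, 5 burn out
  ......
  ......
  F.....
  .F...F
  .TF.FT
  TTT.TT

......
......
F.....
.F...F
.TF.FT
TTT.TT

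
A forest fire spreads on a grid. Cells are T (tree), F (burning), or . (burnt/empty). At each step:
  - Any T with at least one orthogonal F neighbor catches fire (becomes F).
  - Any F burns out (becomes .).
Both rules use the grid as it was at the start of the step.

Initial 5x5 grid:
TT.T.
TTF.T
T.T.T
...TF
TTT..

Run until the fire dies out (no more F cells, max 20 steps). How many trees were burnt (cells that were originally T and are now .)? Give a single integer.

Step 1: +4 fires, +2 burnt (F count now 4)
Step 2: +3 fires, +4 burnt (F count now 3)
Step 3: +2 fires, +3 burnt (F count now 2)
Step 4: +0 fires, +2 burnt (F count now 0)
Fire out after step 4
Initially T: 13, now '.': 21
Total burnt (originally-T cells now '.'): 9

Answer: 9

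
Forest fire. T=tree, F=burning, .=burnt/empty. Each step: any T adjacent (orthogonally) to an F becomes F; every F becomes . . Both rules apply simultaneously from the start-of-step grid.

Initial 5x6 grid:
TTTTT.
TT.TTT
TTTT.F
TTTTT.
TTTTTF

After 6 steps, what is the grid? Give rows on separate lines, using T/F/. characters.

Step 1: 2 trees catch fire, 2 burn out
  TTTTT.
  TT.TTF
  TTTT..
  TTTTT.
  TTTTF.
Step 2: 3 trees catch fire, 2 burn out
  TTTTT.
  TT.TF.
  TTTT..
  TTTTF.
  TTTF..
Step 3: 4 trees catch fire, 3 burn out
  TTTTF.
  TT.F..
  TTTT..
  TTTF..
  TTF...
Step 4: 4 trees catch fire, 4 burn out
  TTTF..
  TT....
  TTTF..
  TTF...
  TF....
Step 5: 4 trees catch fire, 4 burn out
  TTF...
  TT....
  TTF...
  TF....
  F.....
Step 6: 3 trees catch fire, 4 burn out
  TF....
  TT....
  TF....
  F.....
  ......

TF....
TT....
TF....
F.....
......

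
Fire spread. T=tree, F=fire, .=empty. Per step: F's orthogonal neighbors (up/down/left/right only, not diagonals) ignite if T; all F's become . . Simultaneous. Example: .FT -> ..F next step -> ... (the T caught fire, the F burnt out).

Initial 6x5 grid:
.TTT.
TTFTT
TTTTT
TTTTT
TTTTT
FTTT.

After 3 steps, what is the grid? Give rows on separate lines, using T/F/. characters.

Step 1: 6 trees catch fire, 2 burn out
  .TFT.
  TF.FT
  TTFTT
  TTTTT
  FTTTT
  .FTT.
Step 2: 10 trees catch fire, 6 burn out
  .F.F.
  F...F
  TF.FT
  FTFTT
  .FTTT
  ..FT.
Step 3: 6 trees catch fire, 10 burn out
  .....
  .....
  F...F
  .F.FT
  ..FTT
  ...F.

.....
.....
F...F
.F.FT
..FTT
...F.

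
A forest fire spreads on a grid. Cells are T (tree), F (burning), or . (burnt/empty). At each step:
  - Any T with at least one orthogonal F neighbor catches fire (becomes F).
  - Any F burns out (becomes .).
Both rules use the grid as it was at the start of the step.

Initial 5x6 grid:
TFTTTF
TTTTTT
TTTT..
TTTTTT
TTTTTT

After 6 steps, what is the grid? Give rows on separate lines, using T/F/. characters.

Step 1: 5 trees catch fire, 2 burn out
  F.FTF.
  TFTTTF
  TTTT..
  TTTTTT
  TTTTTT
Step 2: 5 trees catch fire, 5 burn out
  ...F..
  F.FTF.
  TFTT..
  TTTTTT
  TTTTTT
Step 3: 4 trees catch fire, 5 burn out
  ......
  ...F..
  F.FT..
  TFTTTT
  TTTTTT
Step 4: 4 trees catch fire, 4 burn out
  ......
  ......
  ...F..
  F.FTTT
  TFTTTT
Step 5: 3 trees catch fire, 4 burn out
  ......
  ......
  ......
  ...FTT
  F.FTTT
Step 6: 2 trees catch fire, 3 burn out
  ......
  ......
  ......
  ....FT
  ...FTT

......
......
......
....FT
...FTT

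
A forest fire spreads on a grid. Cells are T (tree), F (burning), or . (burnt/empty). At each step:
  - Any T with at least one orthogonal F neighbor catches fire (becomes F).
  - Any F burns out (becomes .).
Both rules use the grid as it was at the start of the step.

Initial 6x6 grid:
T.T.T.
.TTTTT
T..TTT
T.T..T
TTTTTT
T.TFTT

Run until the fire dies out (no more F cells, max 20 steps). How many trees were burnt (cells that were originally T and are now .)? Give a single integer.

Answer: 24

Derivation:
Step 1: +3 fires, +1 burnt (F count now 3)
Step 2: +3 fires, +3 burnt (F count now 3)
Step 3: +3 fires, +3 burnt (F count now 3)
Step 4: +2 fires, +3 burnt (F count now 2)
Step 5: +3 fires, +2 burnt (F count now 3)
Step 6: +3 fires, +3 burnt (F count now 3)
Step 7: +2 fires, +3 burnt (F count now 2)
Step 8: +2 fires, +2 burnt (F count now 2)
Step 9: +1 fires, +2 burnt (F count now 1)
Step 10: +2 fires, +1 burnt (F count now 2)
Step 11: +0 fires, +2 burnt (F count now 0)
Fire out after step 11
Initially T: 25, now '.': 35
Total burnt (originally-T cells now '.'): 24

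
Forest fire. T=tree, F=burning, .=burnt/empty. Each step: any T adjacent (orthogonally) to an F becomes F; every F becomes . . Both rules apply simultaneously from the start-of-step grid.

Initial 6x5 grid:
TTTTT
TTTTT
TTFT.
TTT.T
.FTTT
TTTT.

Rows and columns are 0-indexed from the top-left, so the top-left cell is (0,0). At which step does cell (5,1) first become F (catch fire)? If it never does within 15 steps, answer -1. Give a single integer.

Step 1: cell (5,1)='F' (+7 fires, +2 burnt)
  -> target ignites at step 1
Step 2: cell (5,1)='.' (+8 fires, +7 burnt)
Step 3: cell (5,1)='.' (+6 fires, +8 burnt)
Step 4: cell (5,1)='.' (+3 fires, +6 burnt)
Step 5: cell (5,1)='.' (+0 fires, +3 burnt)
  fire out at step 5

1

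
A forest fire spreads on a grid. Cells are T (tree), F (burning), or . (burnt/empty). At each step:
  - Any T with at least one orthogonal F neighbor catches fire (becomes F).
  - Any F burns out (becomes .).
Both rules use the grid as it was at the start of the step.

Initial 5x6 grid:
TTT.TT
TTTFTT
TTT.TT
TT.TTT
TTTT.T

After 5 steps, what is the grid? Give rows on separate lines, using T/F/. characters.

Step 1: 2 trees catch fire, 1 burn out
  TTT.TT
  TTF.FT
  TTT.TT
  TT.TTT
  TTTT.T
Step 2: 6 trees catch fire, 2 burn out
  TTF.FT
  TF...F
  TTF.FT
  TT.TTT
  TTTT.T
Step 3: 6 trees catch fire, 6 burn out
  TF...F
  F.....
  TF...F
  TT.TFT
  TTTT.T
Step 4: 5 trees catch fire, 6 burn out
  F.....
  ......
  F.....
  TF.F.F
  TTTT.T
Step 5: 4 trees catch fire, 5 burn out
  ......
  ......
  ......
  F.....
  TFTF.F

......
......
......
F.....
TFTF.F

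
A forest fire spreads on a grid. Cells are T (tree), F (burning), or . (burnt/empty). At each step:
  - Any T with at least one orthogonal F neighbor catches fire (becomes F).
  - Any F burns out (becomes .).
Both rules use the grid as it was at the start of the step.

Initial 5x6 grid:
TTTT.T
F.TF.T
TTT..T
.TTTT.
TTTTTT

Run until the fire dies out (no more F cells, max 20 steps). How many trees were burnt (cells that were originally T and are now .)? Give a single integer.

Answer: 18

Derivation:
Step 1: +4 fires, +2 burnt (F count now 4)
Step 2: +4 fires, +4 burnt (F count now 4)
Step 3: +2 fires, +4 burnt (F count now 2)
Step 4: +3 fires, +2 burnt (F count now 3)
Step 5: +3 fires, +3 burnt (F count now 3)
Step 6: +1 fires, +3 burnt (F count now 1)
Step 7: +1 fires, +1 burnt (F count now 1)
Step 8: +0 fires, +1 burnt (F count now 0)
Fire out after step 8
Initially T: 21, now '.': 27
Total burnt (originally-T cells now '.'): 18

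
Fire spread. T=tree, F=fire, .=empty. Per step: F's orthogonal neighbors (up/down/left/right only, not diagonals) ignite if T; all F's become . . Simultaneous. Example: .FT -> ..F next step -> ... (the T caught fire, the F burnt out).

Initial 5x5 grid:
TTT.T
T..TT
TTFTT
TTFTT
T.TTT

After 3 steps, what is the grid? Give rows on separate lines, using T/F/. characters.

Step 1: 5 trees catch fire, 2 burn out
  TTT.T
  T..TT
  TF.FT
  TF.FT
  T.FTT
Step 2: 6 trees catch fire, 5 burn out
  TTT.T
  T..FT
  F...F
  F...F
  T..FT
Step 3: 4 trees catch fire, 6 burn out
  TTT.T
  F...F
  .....
  .....
  F...F

TTT.T
F...F
.....
.....
F...F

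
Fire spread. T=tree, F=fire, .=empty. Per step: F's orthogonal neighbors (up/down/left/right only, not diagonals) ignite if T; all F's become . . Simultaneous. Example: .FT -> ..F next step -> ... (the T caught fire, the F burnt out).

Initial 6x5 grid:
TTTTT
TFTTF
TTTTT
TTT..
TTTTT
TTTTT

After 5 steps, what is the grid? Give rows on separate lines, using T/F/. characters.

Step 1: 7 trees catch fire, 2 burn out
  TFTTF
  F.FF.
  TFTTF
  TTT..
  TTTTT
  TTTTT
Step 2: 7 trees catch fire, 7 burn out
  F.FF.
  .....
  F.FF.
  TFT..
  TTTTT
  TTTTT
Step 3: 3 trees catch fire, 7 burn out
  .....
  .....
  .....
  F.F..
  TFTTT
  TTTTT
Step 4: 3 trees catch fire, 3 burn out
  .....
  .....
  .....
  .....
  F.FTT
  TFTTT
Step 5: 3 trees catch fire, 3 burn out
  .....
  .....
  .....
  .....
  ...FT
  F.FTT

.....
.....
.....
.....
...FT
F.FTT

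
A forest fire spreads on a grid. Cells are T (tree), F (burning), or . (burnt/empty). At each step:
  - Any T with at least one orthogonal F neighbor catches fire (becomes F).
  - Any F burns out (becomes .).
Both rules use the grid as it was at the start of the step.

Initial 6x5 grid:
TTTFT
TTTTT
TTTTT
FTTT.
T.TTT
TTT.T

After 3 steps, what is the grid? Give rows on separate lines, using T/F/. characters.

Step 1: 6 trees catch fire, 2 burn out
  TTF.F
  TTTFT
  FTTTT
  .FTT.
  F.TTT
  TTT.T
Step 2: 8 trees catch fire, 6 burn out
  TF...
  FTF.F
  .FTFT
  ..FT.
  ..TTT
  FTT.T
Step 3: 7 trees catch fire, 8 burn out
  F....
  .F...
  ..F.F
  ...F.
  ..FTT
  .FT.T

F....
.F...
..F.F
...F.
..FTT
.FT.T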